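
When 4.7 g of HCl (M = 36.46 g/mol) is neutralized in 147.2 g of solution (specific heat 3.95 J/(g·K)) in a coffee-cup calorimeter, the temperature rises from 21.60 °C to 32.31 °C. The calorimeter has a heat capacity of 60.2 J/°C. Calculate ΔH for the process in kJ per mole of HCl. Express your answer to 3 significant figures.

ΔH = -53.3 kJ/mol

|ΔT| = |32.31 − 21.60| = 10.71 °C
|q_surr| = (147.2 × 3.95 + 60.2) × 10.71 = 641.64 × 10.71 = 6872 J
n(HCl) = 4.7 / 36.46 = 0.1289 mol
Temperature rose, so q_rxn = −|q_surr| = -6.872 kJ
ΔH = q_rxn / n = -53.31 kJ/mol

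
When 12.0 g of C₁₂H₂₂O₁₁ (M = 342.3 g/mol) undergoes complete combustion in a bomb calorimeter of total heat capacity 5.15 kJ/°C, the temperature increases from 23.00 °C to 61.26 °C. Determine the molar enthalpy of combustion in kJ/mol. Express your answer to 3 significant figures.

ΔT = 61.26 − 23.00 = 38.26 °C
q_cal = C_cal × ΔT = 5.15 × 38.26 = 197.039 kJ
n = 12.0 / 342.3 = 0.03506 mol
q_rxn = −q_cal = -197.039 kJ
ΔH = -197.039 / 0.03506 = -5620 kJ/mol

ΔH = -5620 kJ/mol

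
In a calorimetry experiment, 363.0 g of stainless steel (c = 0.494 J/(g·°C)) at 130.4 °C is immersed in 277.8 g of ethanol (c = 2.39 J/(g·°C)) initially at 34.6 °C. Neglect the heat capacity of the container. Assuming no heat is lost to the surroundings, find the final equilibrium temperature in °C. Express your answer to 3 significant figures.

T_f = 55.0 °C

Heat lost by stainless steel = heat gained by ethanol.
(363.0)(0.494)(130.4 − T) = (277.8)(2.39)(T − 34.6)
179.322 (130.4 − T) = 663.942 (T − 34.6)
23384 − 179.322 T = 663.942 T − 22972
46356 = 843.264 T
T = 54.97 °C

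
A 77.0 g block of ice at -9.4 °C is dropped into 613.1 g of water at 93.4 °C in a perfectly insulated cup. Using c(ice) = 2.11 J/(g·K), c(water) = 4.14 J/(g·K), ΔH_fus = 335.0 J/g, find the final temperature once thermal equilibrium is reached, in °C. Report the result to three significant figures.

T_f = 73.4 °C

Heat to bring ice to 0 °C and melt it: q₁ = 77.0×2.11×9.4 + 77.0×335.0 = 27322 J
Heat the water can supply cooling to 0 °C: 613.1×4.14×93.4 = 237071 J > q₁, so all ice melts.
Energy balance: 613.1×4.14×(93.4 − T) = 27322 + 77.0×4.14×(T − 0)
2538.234(93.4 − T) = 27322 + 318.78 T
237071 − 27322 = 2857.014 T
T = 209749 / 2857.014 = 73.42 °C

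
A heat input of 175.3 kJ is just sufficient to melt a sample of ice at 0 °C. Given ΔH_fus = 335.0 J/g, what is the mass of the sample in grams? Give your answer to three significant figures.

m = 523 g

m = q / ΔH_fus = 175300 J / 335.0 J/g = 523 g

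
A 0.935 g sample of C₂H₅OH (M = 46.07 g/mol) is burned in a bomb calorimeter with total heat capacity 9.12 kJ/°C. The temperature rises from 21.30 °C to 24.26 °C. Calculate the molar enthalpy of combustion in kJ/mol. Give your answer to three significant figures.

ΔT = 24.26 − 21.30 = 2.96 °C
q_cal = C_cal × ΔT = 9.12 × 2.96 = 26.9952 kJ
n = 0.935 / 46.07 = 0.02030 mol
q_rxn = −q_cal = -26.9952 kJ
ΔH = -26.9952 / 0.02030 = -1330 kJ/mol

ΔH = -1330 kJ/mol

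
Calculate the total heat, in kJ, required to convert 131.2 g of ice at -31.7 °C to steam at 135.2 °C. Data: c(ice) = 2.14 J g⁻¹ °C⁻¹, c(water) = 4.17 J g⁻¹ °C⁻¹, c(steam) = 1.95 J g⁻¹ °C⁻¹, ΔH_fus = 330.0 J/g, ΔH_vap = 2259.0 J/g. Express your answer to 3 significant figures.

q = 412 kJ

q1 (heat ice -31.7→0.0 °C): 131.2 × 2.14 × 31.7 = 8900 J
q2 (melt at 0 °C): 131.2 × 330.0 = 43296 J
q3 (heat water 0.0→100.0 °C): 131.2 × 4.17 × 100.0 = 54710 J
q4 (vaporize at 100 °C): 131.2 × 2259.0 = 296381 J
q5 (heat steam 100.0→135.2 °C): 131.2 × 1.95 × 35.2 = 9006 J
Total: 8900 + 43296 + 54710 + 296381 + 9006 = 412293 J = 412 kJ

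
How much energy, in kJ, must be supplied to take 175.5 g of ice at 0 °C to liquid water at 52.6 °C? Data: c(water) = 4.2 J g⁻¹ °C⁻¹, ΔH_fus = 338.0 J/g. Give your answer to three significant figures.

q = 98.1 kJ

q1 (melt at 0 °C): 175.5 × 338.0 = 59319 J
q2 (heat water 0.0→52.6 °C): 175.5 × 4.2 × 52.6 = 38771 J
Total: 59319 + 38771 = 98090 J = 98.1 kJ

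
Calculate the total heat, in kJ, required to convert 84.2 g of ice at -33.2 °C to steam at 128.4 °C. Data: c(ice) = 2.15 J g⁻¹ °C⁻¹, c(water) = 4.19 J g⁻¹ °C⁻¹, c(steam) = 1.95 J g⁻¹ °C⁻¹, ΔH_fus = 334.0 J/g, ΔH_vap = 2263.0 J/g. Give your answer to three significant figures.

q = 265 kJ

q1 (heat ice -33.2→0.0 °C): 84.2 × 2.15 × 33.2 = 6010 J
q2 (melt at 0 °C): 84.2 × 334.0 = 28123 J
q3 (heat water 0.0→100.0 °C): 84.2 × 4.19 × 100.0 = 35280 J
q4 (vaporize at 100 °C): 84.2 × 2263.0 = 190545 J
q5 (heat steam 100.0→128.4 °C): 84.2 × 1.95 × 28.4 = 4663 J
Total: 6010 + 28123 + 35280 + 190545 + 4663 = 264621 J = 265 kJ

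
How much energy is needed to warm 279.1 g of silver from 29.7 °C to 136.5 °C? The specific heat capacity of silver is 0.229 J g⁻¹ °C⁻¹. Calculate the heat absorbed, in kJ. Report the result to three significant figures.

q = m c ΔT = 279.1 × 0.229 × (136.5 − 29.7)
q = 279.1 × 0.229 × 106.8 = 6826 J = 6.83 kJ

q = 6.83 kJ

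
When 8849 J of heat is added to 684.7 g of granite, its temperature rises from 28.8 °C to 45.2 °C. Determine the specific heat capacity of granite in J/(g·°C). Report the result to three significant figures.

c = 0.788 J/(g·°C)

c = q / (m ΔT) = 8849 / (684.7 × 16.4)
c = 8849 / 11229.08 = 0.788 J/(g·°C)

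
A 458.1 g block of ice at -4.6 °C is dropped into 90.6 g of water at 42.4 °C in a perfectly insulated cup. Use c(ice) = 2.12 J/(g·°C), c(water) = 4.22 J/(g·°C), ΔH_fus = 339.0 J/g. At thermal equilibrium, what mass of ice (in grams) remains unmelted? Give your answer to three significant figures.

Heat to warm all ice to 0 °C: 458.1×2.12×4.6 = 4467.4 J
Heat released by water cooling to 0 °C: 90.6×4.22×42.4 = 16211 J
16211 J < 4467.4 + 458.1×339.0 = 159763.3 J, so not all ice melts; final T = 0 °C.
Heat left for melting: 16211 − 4467.4 = 11743.6 J
Mass melted = 11743.6 / 339.0 = 34.64 g
Ice remaining = 458.1 − 34.64 = 423.46 g

m_ice remaining = 423 g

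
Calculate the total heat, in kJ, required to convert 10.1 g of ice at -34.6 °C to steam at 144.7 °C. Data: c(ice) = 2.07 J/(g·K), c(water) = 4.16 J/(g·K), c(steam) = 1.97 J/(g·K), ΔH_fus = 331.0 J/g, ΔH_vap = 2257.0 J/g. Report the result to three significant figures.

q = 32.0 kJ

q1 (heat ice -34.6→0.0 °C): 10.1 × 2.07 × 34.6 = 723 J
q2 (melt at 0 °C): 10.1 × 331.0 = 3343 J
q3 (heat water 0.0→100.0 °C): 10.1 × 4.16 × 100.0 = 4202 J
q4 (vaporize at 100 °C): 10.1 × 2257.0 = 22796 J
q5 (heat steam 100.0→144.7 °C): 10.1 × 1.97 × 44.7 = 889 J
Total: 723 + 3343 + 4202 + 22796 + 889 = 31953 J = 32.0 kJ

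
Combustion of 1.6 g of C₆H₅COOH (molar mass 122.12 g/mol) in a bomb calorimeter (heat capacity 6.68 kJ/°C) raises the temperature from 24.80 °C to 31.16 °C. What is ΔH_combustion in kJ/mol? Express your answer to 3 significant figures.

ΔT = 31.16 − 24.80 = 6.36 °C
q_cal = C_cal × ΔT = 6.68 × 6.36 = 42.4848 kJ
n = 1.6 / 122.12 = 0.01310 mol
q_rxn = −q_cal = -42.4848 kJ
ΔH = -42.4848 / 0.01310 = -3243 kJ/mol

ΔH = -3240 kJ/mol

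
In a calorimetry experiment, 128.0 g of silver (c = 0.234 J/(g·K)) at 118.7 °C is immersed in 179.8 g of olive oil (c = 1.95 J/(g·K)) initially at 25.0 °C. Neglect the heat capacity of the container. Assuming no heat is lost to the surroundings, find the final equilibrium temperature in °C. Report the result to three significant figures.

T_f = 32.4 °C

Heat lost by silver = heat gained by olive oil.
(128.0)(0.234)(118.7 − T) = (179.8)(1.95)(T − 25.0)
29.952 (118.7 − T) = 350.61 (T − 25.0)
3555.3 − 29.952 T = 350.61 T − 8765.3
12320.6 = 380.562 T
T = 32.37 °C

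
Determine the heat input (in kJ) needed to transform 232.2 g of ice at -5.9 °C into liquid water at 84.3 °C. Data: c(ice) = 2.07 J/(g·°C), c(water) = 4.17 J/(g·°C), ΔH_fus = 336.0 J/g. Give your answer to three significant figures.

q1 (heat ice -5.9→0.0 °C): 232.2 × 2.07 × 5.9 = 2836 J
q2 (melt at 0 °C): 232.2 × 336.0 = 78019 J
q3 (heat water 0.0→84.3 °C): 232.2 × 4.17 × 84.3 = 81625 J
Total: 2836 + 78019 + 81625 = 162480 J = 162 kJ

q = 162 kJ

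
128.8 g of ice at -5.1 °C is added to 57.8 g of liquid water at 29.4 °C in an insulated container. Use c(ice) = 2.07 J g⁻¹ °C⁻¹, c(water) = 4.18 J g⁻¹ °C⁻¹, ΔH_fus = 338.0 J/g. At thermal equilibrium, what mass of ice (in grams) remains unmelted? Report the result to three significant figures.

Heat to warm all ice to 0 °C: 128.8×2.07×5.1 = 1359.7 J
Heat released by water cooling to 0 °C: 57.8×4.18×29.4 = 7103.2 J
7103.2 J < 1359.7 + 128.8×338.0 = 44894.1 J, so not all ice melts; final T = 0 °C.
Heat left for melting: 7103.2 − 1359.7 = 5743.5 J
Mass melted = 5743.5 / 338.0 = 16.99 g
Ice remaining = 128.8 − 16.99 = 111.81 g

m_ice remaining = 112 g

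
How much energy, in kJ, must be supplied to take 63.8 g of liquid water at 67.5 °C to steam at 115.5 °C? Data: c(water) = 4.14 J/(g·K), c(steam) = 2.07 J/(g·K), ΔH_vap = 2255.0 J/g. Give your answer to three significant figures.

q = 155 kJ

q1 (heat water 67.5→100.0 °C): 63.8 × 4.14 × 32.5 = 8584 J
q2 (vaporize at 100 °C): 63.8 × 2255.0 = 143869 J
q3 (heat steam 100.0→115.5 °C): 63.8 × 2.07 × 15.5 = 2047 J
Total: 8584 + 143869 + 2047 = 154500 J = 155 kJ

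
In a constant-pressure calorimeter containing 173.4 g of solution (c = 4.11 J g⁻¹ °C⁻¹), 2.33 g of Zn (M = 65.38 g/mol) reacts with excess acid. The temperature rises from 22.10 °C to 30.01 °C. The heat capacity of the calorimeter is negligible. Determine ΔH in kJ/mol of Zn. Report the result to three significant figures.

|ΔT| = |30.01 − 22.10| = 7.91 °C
|q_surr| = (173.4 × 4.11) × 7.91 = 712.674 × 7.91 = 5637 J
n(Zn) = 2.33 / 65.38 = 0.03564 mol
Temperature rose, so q_rxn = −|q_surr| = -5.637 kJ
ΔH = q_rxn / n = -158.2 kJ/mol

ΔH = -158 kJ/mol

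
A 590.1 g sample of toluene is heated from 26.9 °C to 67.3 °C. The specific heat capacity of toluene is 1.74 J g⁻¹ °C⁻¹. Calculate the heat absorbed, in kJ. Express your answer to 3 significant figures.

q = 41.5 kJ

q = m c ΔT = 590.1 × 1.74 × (67.3 − 26.9)
q = 590.1 × 1.74 × 40.4 = 41480 J = 41.5 kJ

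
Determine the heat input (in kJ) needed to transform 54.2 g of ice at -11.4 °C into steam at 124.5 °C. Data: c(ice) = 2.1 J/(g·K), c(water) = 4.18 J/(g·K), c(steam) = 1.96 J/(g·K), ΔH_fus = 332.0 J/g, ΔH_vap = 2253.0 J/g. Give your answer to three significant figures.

q1 (heat ice -11.4→0.0 °C): 54.2 × 2.1 × 11.4 = 1298 J
q2 (melt at 0 °C): 54.2 × 332.0 = 17994 J
q3 (heat water 0.0→100.0 °C): 54.2 × 4.18 × 100.0 = 22656 J
q4 (vaporize at 100 °C): 54.2 × 2253.0 = 122113 J
q5 (heat steam 100.0→124.5 °C): 54.2 × 1.96 × 24.5 = 2603 J
Total: 1298 + 17994 + 22656 + 122113 + 2603 = 166664 J = 167 kJ

q = 167 kJ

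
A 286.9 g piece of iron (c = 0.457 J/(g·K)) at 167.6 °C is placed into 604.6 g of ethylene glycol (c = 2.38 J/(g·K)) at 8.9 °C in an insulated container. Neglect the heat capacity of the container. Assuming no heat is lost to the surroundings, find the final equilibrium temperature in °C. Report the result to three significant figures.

Heat lost by iron = heat gained by ethylene glycol.
(286.9)(0.457)(167.6 − T) = (604.6)(2.38)(T − 8.9)
131.1133 (167.6 − T) = 1438.948 (T − 8.9)
21975 − 131.1133 T = 1438.948 T − 12807
34782 = 1570.0613 T
T = 22.15 °C

T_f = 22.2 °C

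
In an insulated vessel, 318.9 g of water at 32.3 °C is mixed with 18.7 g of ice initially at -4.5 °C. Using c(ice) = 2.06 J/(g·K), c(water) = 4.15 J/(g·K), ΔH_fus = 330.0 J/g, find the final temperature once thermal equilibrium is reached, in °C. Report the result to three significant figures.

T_f = 26.0 °C

Heat to bring ice to 0 °C and melt it: q₁ = 18.7×2.06×4.5 + 18.7×330.0 = 6344.3 J
Heat the water can supply cooling to 0 °C: 318.9×4.15×32.3 = 42747.0 J > q₁, so all ice melts.
Energy balance: 318.9×4.15×(32.3 − T) = 6344.3 + 18.7×4.15×(T − 0)
1323.435(32.3 − T) = 6344.3 + 77.605 T
42747.0 − 6344.3 = 1401.040 T
T = 36402.7 / 1401.040 = 25.98 °C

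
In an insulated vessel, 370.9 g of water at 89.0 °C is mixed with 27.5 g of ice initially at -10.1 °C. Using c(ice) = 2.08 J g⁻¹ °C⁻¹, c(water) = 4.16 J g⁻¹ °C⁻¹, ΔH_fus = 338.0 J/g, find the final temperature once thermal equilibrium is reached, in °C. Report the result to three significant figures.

Heat to bring ice to 0 °C and melt it: q₁ = 27.5×2.08×10.1 + 27.5×338.0 = 9872.7 J
Heat the water can supply cooling to 0 °C: 370.9×4.16×89.0 = 137322 J > q₁, so all ice melts.
Energy balance: 370.9×4.16×(89.0 − T) = 9872.7 + 27.5×4.16×(T − 0)
1542.944(89.0 − T) = 9872.7 + 114.4 T
137322 − 9872.7 = 1657.344 T
T = 127449.3 / 1657.344 = 76.90 °C

T_f = 76.9 °C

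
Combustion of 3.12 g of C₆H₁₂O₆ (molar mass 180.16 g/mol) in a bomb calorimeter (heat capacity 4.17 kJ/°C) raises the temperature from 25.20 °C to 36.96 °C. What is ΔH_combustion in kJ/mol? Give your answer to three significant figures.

ΔT = 36.96 − 25.20 = 11.76 °C
q_cal = C_cal × ΔT = 4.17 × 11.76 = 49.0392 kJ
n = 3.12 / 180.16 = 0.01732 mol
q_rxn = −q_cal = -49.0392 kJ
ΔH = -49.0392 / 0.01732 = -2831 kJ/mol

ΔH = -2830 kJ/mol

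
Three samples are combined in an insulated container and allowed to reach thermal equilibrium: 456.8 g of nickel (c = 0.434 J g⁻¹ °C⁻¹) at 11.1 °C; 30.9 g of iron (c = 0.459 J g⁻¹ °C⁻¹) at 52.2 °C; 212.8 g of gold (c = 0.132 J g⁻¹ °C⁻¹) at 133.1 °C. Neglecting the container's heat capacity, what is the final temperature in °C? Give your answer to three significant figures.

T_f = 27.8 °C

Σ mᵢcᵢ(T − Tᵢ) = 0  ⇒  T = Σ mᵢcᵢTᵢ / Σ mᵢcᵢ
Σ mᵢcᵢ = 456.8×0.434 + 30.9×0.459 + 212.8×0.132 = 240.5239
Σ mᵢcᵢTᵢ = 198.2512×11.1 + 14.1831×52.2 + 28.0896×133.1 = 6679.7
T = 6679.7 / 240.5239 = 27.77 °C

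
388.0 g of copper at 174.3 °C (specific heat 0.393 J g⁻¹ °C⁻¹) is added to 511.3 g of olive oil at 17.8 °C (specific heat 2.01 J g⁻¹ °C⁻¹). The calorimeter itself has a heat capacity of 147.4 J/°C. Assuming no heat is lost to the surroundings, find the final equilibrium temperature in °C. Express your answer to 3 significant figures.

T_f = 35.8 °C

Heat lost by copper = heat gained by olive oil + calorimeter.
(388.0)(0.393)(174.3 − T) = [(511.3)(2.01) + 147.4](T − 17.8)
152.484 (174.3 − T) = 1175.113 (T − 17.8)
26578 − 152.484 T = 1175.113 T − 20917
47495 = 1327.597 T
T = 35.78 °C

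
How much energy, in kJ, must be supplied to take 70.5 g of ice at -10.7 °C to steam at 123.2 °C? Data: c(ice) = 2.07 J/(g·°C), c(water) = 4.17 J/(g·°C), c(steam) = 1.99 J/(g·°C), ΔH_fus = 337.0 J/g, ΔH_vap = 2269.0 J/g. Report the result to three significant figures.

q1 (heat ice -10.7→0.0 °C): 70.5 × 2.07 × 10.7 = 1562 J
q2 (melt at 0 °C): 70.5 × 337.0 = 23759 J
q3 (heat water 0.0→100.0 °C): 70.5 × 4.17 × 100.0 = 29399 J
q4 (vaporize at 100 °C): 70.5 × 2269.0 = 159965 J
q5 (heat steam 100.0→123.2 °C): 70.5 × 1.99 × 23.2 = 3255 J
Total: 1562 + 23759 + 29399 + 159965 + 3255 = 217940 J = 218 kJ

q = 218 kJ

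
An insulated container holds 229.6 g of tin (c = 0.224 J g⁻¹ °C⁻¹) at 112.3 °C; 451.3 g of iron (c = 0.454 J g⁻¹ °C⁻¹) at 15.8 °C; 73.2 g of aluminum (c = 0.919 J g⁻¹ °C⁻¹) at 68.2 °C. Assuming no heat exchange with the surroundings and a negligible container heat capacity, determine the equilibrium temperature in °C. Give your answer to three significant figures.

T_f = 42.0 °C

Σ mᵢcᵢ(T − Tᵢ) = 0  ⇒  T = Σ mᵢcᵢTᵢ / Σ mᵢcᵢ
Σ mᵢcᵢ = 229.6×0.224 + 451.3×0.454 + 73.2×0.919 = 323.5914
Σ mᵢcᵢTᵢ = 51.4304×112.3 + 204.8902×15.8 + 67.2708×68.2 = 13601
T = 13601 / 323.5914 = 42.03 °C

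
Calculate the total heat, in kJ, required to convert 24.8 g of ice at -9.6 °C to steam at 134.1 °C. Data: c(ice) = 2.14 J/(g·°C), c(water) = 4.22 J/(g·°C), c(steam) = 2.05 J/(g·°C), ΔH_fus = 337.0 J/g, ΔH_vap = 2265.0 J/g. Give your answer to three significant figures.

q1 (heat ice -9.6→0.0 °C): 24.8 × 2.14 × 9.6 = 509 J
q2 (melt at 0 °C): 24.8 × 337.0 = 8358 J
q3 (heat water 0.0→100.0 °C): 24.8 × 4.22 × 100.0 = 10466 J
q4 (vaporize at 100 °C): 24.8 × 2265.0 = 56172 J
q5 (heat steam 100.0→134.1 °C): 24.8 × 2.05 × 34.1 = 1734 J
Total: 509 + 8358 + 10466 + 56172 + 1734 = 77239 J = 77.2 kJ

q = 77.2 kJ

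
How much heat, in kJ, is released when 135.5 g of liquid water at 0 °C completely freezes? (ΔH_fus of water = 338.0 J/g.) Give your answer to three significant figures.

q = m × ΔH_fus = 135.5 × 338.0 = 45800 J = 45.8 kJ

q = 45.8 kJ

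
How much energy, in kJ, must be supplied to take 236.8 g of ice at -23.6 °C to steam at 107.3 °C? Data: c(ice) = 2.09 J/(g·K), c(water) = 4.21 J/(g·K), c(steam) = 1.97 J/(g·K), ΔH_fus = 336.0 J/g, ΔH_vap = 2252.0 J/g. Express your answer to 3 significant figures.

q1 (heat ice -23.6→0.0 °C): 236.8 × 2.09 × 23.6 = 11680 J
q2 (melt at 0 °C): 236.8 × 336.0 = 79565 J
q3 (heat water 0.0→100.0 °C): 236.8 × 4.21 × 100.0 = 99693 J
q4 (vaporize at 100 °C): 236.8 × 2252.0 = 533274 J
q5 (heat steam 100.0→107.3 °C): 236.8 × 1.97 × 7.3 = 3405 J
Total: 11680 + 79565 + 99693 + 533274 + 3405 = 727617 J = 728 kJ

q = 728 kJ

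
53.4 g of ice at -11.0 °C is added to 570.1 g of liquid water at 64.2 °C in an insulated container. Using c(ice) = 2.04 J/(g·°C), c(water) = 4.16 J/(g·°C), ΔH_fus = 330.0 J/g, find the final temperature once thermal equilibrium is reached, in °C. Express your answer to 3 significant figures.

T_f = 51.4 °C

Heat to bring ice to 0 °C and melt it: q₁ = 53.4×2.04×11.0 + 53.4×330.0 = 18820 J
Heat the water can supply cooling to 0 °C: 570.1×4.16×64.2 = 152258 J > q₁, so all ice melts.
Energy balance: 570.1×4.16×(64.2 − T) = 18820 + 53.4×4.16×(T − 0)
2371.616(64.2 − T) = 18820 + 222.144 T
152258 − 18820 = 2593.760 T
T = 133438 / 2593.760 = 51.446 °C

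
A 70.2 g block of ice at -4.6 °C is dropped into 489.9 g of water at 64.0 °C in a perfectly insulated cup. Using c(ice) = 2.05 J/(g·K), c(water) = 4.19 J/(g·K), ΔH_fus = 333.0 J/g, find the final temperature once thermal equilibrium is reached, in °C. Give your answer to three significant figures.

T_f = 45.7 °C

Heat to bring ice to 0 °C and melt it: q₁ = 70.2×2.05×4.6 + 70.2×333.0 = 24039 J
Heat the water can supply cooling to 0 °C: 489.9×4.19×64.0 = 131372 J > q₁, so all ice melts.
Energy balance: 489.9×4.19×(64.0 − T) = 24039 + 70.2×4.19×(T − 0)
2052.681(64.0 − T) = 24039 + 294.138 T
131372 − 24039 = 2346.819 T
T = 107333 / 2346.819 = 45.74 °C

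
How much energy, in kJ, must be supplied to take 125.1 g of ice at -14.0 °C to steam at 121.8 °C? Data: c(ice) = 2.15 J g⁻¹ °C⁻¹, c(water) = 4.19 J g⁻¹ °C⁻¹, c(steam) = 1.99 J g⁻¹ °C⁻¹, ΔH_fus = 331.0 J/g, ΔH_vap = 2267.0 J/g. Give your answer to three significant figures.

q = 387 kJ

q1 (heat ice -14.0→0.0 °C): 125.1 × 2.15 × 14.0 = 3766 J
q2 (melt at 0 °C): 125.1 × 331.0 = 41408 J
q3 (heat water 0.0→100.0 °C): 125.1 × 4.19 × 100.0 = 52417 J
q4 (vaporize at 100 °C): 125.1 × 2267.0 = 283602 J
q5 (heat steam 100.0→121.8 °C): 125.1 × 1.99 × 21.8 = 5427 J
Total: 3766 + 41408 + 52417 + 283602 + 5427 = 386620 J = 387 kJ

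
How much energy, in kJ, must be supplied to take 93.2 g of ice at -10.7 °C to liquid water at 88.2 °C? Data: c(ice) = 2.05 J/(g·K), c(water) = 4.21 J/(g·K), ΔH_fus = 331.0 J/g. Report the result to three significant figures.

q = 67.5 kJ

q1 (heat ice -10.7→0.0 °C): 93.2 × 2.05 × 10.7 = 2044 J
q2 (melt at 0 °C): 93.2 × 331.0 = 30849 J
q3 (heat water 0.0→88.2 °C): 93.2 × 4.21 × 88.2 = 34607 J
Total: 2044 + 30849 + 34607 = 67500 J = 67.5 kJ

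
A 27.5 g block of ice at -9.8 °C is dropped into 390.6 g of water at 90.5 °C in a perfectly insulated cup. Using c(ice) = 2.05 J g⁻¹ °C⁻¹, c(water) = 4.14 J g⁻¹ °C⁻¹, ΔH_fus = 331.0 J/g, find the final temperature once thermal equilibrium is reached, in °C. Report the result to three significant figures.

T_f = 79.0 °C

Heat to bring ice to 0 °C and melt it: q₁ = 27.5×2.05×9.8 + 27.5×331.0 = 9655.0 J
Heat the water can supply cooling to 0 °C: 390.6×4.14×90.5 = 146346 J > q₁, so all ice melts.
Energy balance: 390.6×4.14×(90.5 − T) = 9655.0 + 27.5×4.14×(T − 0)
1617.084(90.5 − T) = 9655.0 + 113.85 T
146346 − 9655.0 = 1730.934 T
T = 136691.0 / 1730.934 = 78.97 °C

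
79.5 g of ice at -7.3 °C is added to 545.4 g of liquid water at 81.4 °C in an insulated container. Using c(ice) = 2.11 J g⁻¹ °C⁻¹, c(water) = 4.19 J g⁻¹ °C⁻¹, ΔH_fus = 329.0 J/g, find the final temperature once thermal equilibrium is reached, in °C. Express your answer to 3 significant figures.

Heat to bring ice to 0 °C and melt it: q₁ = 79.5×2.11×7.3 + 79.5×329.0 = 27380 J
Heat the water can supply cooling to 0 °C: 545.4×4.19×81.4 = 186017 J > q₁, so all ice melts.
Energy balance: 545.4×4.19×(81.4 − T) = 27380 + 79.5×4.19×(T − 0)
2285.226(81.4 − T) = 27380 + 333.105 T
186017 − 27380 = 2618.331 T
T = 158637 / 2618.331 = 60.59 °C

T_f = 60.6 °C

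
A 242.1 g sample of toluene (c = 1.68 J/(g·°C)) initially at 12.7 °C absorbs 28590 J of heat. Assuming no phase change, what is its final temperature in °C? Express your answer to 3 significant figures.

ΔT = q / (m c) = 28590 / (242.1 × 1.68) = 70.29 °C
T_f = 12.7 + 70.29 = 82.99 °C

T_f = 83.0 °C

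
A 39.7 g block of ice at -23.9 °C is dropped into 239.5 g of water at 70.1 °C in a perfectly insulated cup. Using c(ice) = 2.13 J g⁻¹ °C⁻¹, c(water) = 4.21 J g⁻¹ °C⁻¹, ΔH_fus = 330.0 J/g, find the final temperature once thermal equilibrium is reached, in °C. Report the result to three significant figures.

Heat to bring ice to 0 °C and melt it: q₁ = 39.7×2.13×23.9 + 39.7×330.0 = 15122 J
Heat the water can supply cooling to 0 °C: 239.5×4.21×70.1 = 70681.5 J > q₁, so all ice melts.
Energy balance: 239.5×4.21×(70.1 − T) = 15122 + 39.7×4.21×(T − 0)
1008.295(70.1 − T) = 15122 + 167.137 T
70681.5 − 15122 = 1175.432 T
T = 55559.5 / 1175.432 = 47.27 °C

T_f = 47.3 °C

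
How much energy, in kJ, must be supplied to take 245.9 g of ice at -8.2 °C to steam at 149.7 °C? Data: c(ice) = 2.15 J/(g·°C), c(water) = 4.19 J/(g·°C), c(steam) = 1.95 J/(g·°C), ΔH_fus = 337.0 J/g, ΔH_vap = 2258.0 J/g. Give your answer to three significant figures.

q = 769 kJ

q1 (heat ice -8.2→0.0 °C): 245.9 × 2.15 × 8.2 = 4335 J
q2 (melt at 0 °C): 245.9 × 337.0 = 82868 J
q3 (heat water 0.0→100.0 °C): 245.9 × 4.19 × 100.0 = 103032 J
q4 (vaporize at 100 °C): 245.9 × 2258.0 = 555242 J
q5 (heat steam 100.0→149.7 °C): 245.9 × 1.95 × 49.7 = 23831 J
Total: 4335 + 82868 + 103032 + 555242 + 23831 = 769308 J = 769 kJ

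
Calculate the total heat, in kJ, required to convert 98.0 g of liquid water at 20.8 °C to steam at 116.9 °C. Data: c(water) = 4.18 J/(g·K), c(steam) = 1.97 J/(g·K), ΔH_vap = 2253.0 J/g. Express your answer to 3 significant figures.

q1 (heat water 20.8→100.0 °C): 98.0 × 4.18 × 79.2 = 32443 J
q2 (vaporize at 100 °C): 98.0 × 2253.0 = 220794 J
q3 (heat steam 100.0→116.9 °C): 98.0 × 1.97 × 16.9 = 3263 J
Total: 32443 + 220794 + 3263 = 256500 J = 257 kJ

q = 257 kJ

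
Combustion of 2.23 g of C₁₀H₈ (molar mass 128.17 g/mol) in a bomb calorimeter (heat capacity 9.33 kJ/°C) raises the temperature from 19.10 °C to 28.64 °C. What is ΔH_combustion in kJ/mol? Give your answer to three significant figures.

ΔT = 28.64 − 19.10 = 9.54 °C
q_cal = C_cal × ΔT = 9.33 × 9.54 = 89.0082 kJ
n = 2.23 / 128.17 = 0.01740 mol
q_rxn = −q_cal = -89.0082 kJ
ΔH = -89.0082 / 0.01740 = -5115 kJ/mol

ΔH = -5120 kJ/mol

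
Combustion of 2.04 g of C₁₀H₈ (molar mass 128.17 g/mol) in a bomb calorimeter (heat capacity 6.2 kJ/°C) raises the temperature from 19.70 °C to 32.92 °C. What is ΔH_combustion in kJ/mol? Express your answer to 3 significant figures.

ΔH = -5150 kJ/mol

ΔT = 32.92 − 19.70 = 13.22 °C
q_cal = C_cal × ΔT = 6.2 × 13.22 = 81.964 kJ
n = 2.04 / 128.17 = 0.01592 mol
q_rxn = −q_cal = -81.964 kJ
ΔH = -81.964 / 0.01592 = -5148 kJ/mol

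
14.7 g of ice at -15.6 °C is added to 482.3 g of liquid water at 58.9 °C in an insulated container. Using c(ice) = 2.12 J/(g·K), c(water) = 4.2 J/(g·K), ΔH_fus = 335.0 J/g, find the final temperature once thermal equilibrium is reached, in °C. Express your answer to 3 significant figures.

T_f = 54.6 °C

Heat to bring ice to 0 °C and melt it: q₁ = 14.7×2.12×15.6 + 14.7×335.0 = 5410.7 J
Heat the water can supply cooling to 0 °C: 482.3×4.2×58.9 = 119311 J > q₁, so all ice melts.
Energy balance: 482.3×4.2×(58.9 − T) = 5410.7 + 14.7×4.2×(T − 0)
2025.66(58.9 − T) = 5410.7 + 61.74 T
119311 − 5410.7 = 2087.40 T
T = 113900.3 / 2087.40 = 54.57 °C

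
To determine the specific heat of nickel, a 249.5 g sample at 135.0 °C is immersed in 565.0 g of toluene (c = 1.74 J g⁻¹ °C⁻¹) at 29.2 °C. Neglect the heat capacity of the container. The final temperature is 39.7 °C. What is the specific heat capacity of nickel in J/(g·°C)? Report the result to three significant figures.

q_gained = (565.0 × 1.74) × (39.7 − 29.2) = 10320 J
q_lost = 249.5 × c × (135.0 − 39.7) = 23777.35 c
Set equal: c = 10320 / 23777.35 = 0.434 J/(g·°C)

c = 0.434 J/(g·°C)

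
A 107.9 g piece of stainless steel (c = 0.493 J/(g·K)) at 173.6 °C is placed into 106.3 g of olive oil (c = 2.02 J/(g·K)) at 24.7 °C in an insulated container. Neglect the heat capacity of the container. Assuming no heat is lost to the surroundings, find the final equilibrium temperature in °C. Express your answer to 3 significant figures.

Heat lost by stainless steel = heat gained by olive oil.
(107.9)(0.493)(173.6 − T) = (106.3)(2.02)(T − 24.7)
53.1947 (173.6 − T) = 214.726 (T − 24.7)
9234.6 − 53.1947 T = 214.726 T − 5303.7
14538.3 = 267.9207 T
T = 54.26 °C

T_f = 54.3 °C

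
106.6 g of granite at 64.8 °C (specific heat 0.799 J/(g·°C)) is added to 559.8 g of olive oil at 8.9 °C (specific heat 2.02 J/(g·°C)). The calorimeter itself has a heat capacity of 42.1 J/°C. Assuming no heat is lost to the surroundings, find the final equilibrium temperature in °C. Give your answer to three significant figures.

T_f = 12.7 °C

Heat lost by granite = heat gained by olive oil + calorimeter.
(106.6)(0.799)(64.8 − T) = [(559.8)(2.02) + 42.1](T − 8.9)
85.1734 (64.8 − T) = 1172.896 (T − 8.9)
5519.2 − 85.1734 T = 1172.896 T − 10439
15958.2 = 1258.0694 T
T = 12.68 °C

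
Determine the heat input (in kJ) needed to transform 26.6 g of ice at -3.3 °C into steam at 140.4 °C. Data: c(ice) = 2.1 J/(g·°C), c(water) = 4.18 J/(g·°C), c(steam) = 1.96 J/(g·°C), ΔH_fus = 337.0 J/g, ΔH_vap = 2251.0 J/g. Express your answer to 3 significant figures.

q1 (heat ice -3.3→0.0 °C): 26.6 × 2.1 × 3.3 = 184 J
q2 (melt at 0 °C): 26.6 × 337.0 = 8964 J
q3 (heat water 0.0→100.0 °C): 26.6 × 4.18 × 100.0 = 11119 J
q4 (vaporize at 100 °C): 26.6 × 2251.0 = 59877 J
q5 (heat steam 100.0→140.4 °C): 26.6 × 1.96 × 40.4 = 2106 J
Total: 184 + 8964 + 11119 + 59877 + 2106 = 82250 J = 82.3 kJ

q = 82.3 kJ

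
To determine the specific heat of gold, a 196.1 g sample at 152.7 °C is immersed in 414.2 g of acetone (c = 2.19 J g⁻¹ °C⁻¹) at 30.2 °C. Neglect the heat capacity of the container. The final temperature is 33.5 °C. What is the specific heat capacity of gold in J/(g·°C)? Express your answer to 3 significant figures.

q_gained = (414.2 × 2.19) × (33.5 − 30.2) = 2993 J
q_lost = 196.1 × c × (152.7 − 33.5) = 23375.12 c
Set equal: c = 2993 / 23375.12 = 0.128 J/(g·°C)

c = 0.128 J/(g·°C)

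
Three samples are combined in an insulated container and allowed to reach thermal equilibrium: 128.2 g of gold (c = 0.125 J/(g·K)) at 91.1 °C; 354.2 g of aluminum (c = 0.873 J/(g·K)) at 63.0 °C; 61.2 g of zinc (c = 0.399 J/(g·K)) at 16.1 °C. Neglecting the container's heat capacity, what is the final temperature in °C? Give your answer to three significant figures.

Σ mᵢcᵢ(T − Tᵢ) = 0  ⇒  T = Σ mᵢcᵢTᵢ / Σ mᵢcᵢ
Σ mᵢcᵢ = 128.2×0.125 + 354.2×0.873 + 61.2×0.399 = 349.6604
Σ mᵢcᵢTᵢ = 16.025×91.1 + 309.2166×63.0 + 24.4188×16.1 = 21334
T = 21334 / 349.6604 = 61.01 °C

T_f = 61.0 °C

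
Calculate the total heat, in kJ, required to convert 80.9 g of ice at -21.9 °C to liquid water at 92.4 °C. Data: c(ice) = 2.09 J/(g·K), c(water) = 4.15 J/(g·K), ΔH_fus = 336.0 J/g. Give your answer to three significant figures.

q = 61.9 kJ

q1 (heat ice -21.9→0.0 °C): 80.9 × 2.09 × 21.9 = 3703 J
q2 (melt at 0 °C): 80.9 × 336.0 = 27182 J
q3 (heat water 0.0→92.4 °C): 80.9 × 4.15 × 92.4 = 31022 J
Total: 3703 + 27182 + 31022 = 61907 J = 61.9 kJ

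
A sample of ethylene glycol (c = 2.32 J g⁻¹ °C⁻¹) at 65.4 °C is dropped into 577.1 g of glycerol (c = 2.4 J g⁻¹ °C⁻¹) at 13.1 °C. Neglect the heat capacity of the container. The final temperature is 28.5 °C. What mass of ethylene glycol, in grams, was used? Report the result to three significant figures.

m = 249 g

q_gained = (577.1 × 2.4) × (28.5 − 13.1) = 21330 J
q_lost = m × 2.32 × (65.4 − 28.5) = 85.608 m
m = 21330 / 85.608 = 249 g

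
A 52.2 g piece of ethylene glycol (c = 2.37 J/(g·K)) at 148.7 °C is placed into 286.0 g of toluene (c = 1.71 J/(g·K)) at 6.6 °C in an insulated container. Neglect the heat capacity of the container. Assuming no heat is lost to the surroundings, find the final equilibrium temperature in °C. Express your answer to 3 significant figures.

Heat lost by ethylene glycol = heat gained by toluene.
(52.2)(2.37)(148.7 − T) = (286.0)(1.71)(T − 6.6)
123.714 (148.7 − T) = 489.06 (T − 6.6)
18396 − 123.714 T = 489.06 T − 3227.8
21623.8 = 612.774 T
T = 35.29 °C

T_f = 35.3 °C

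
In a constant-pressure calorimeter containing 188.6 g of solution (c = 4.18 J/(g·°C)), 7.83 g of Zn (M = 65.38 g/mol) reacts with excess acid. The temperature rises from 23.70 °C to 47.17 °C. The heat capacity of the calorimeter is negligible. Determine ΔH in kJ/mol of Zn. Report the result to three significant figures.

|ΔT| = |47.17 − 23.70| = 23.47 °C
|q_surr| = (188.6 × 4.18) × 23.47 = 788.348 × 23.47 = 18500 J
n(Zn) = 7.83 / 65.38 = 0.1198 mol
Temperature rose, so q_rxn = −|q_surr| = -18.50 kJ
ΔH = q_rxn / n = -154.4 kJ/mol

ΔH = -154 kJ/mol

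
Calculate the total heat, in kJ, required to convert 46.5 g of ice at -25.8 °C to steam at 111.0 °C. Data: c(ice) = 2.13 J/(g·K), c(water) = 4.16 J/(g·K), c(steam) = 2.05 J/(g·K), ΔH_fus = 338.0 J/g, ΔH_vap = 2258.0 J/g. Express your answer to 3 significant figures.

q1 (heat ice -25.8→0.0 °C): 46.5 × 2.13 × 25.8 = 2555 J
q2 (melt at 0 °C): 46.5 × 338.0 = 15717 J
q3 (heat water 0.0→100.0 °C): 46.5 × 4.16 × 100.0 = 19344 J
q4 (vaporize at 100 °C): 46.5 × 2258.0 = 104997 J
q5 (heat steam 100.0→111.0 °C): 46.5 × 2.05 × 11.0 = 1049 J
Total: 2555 + 15717 + 19344 + 104997 + 1049 = 143662 J = 144 kJ

q = 144 kJ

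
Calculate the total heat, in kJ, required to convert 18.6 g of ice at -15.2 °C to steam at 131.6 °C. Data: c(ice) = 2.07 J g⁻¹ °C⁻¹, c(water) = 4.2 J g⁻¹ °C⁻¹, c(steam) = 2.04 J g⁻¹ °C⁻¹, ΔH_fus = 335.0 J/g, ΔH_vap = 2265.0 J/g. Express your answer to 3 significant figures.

q = 58.0 kJ

q1 (heat ice -15.2→0.0 °C): 18.6 × 2.07 × 15.2 = 585 J
q2 (melt at 0 °C): 18.6 × 335.0 = 6231 J
q3 (heat water 0.0→100.0 °C): 18.6 × 4.2 × 100.0 = 7812 J
q4 (vaporize at 100 °C): 18.6 × 2265.0 = 42129 J
q5 (heat steam 100.0→131.6 °C): 18.6 × 2.04 × 31.6 = 1199 J
Total: 585 + 6231 + 7812 + 42129 + 1199 = 57956 J = 58.0 kJ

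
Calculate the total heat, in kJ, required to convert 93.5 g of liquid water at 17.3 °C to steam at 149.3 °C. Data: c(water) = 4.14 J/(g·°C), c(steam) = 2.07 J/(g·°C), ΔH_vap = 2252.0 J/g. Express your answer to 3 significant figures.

q = 252 kJ

q1 (heat water 17.3→100.0 °C): 93.5 × 4.14 × 82.7 = 32012 J
q2 (vaporize at 100 °C): 93.5 × 2252.0 = 210562 J
q3 (heat steam 100.0→149.3 °C): 93.5 × 2.07 × 49.3 = 9542 J
Total: 32012 + 210562 + 9542 = 252116 J = 252 kJ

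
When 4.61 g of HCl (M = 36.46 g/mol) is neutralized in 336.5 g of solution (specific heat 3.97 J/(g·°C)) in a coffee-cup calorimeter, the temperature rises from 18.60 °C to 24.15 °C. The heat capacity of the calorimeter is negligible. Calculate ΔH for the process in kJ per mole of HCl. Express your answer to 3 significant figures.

ΔH = -58.6 kJ/mol

|ΔT| = |24.15 − 18.60| = 5.55 °C
|q_surr| = (336.5 × 3.97) × 5.55 = 1335.905 × 5.55 = 7414.3 J
n(HCl) = 4.61 / 36.46 = 0.12644 mol
Temperature rose, so q_rxn = −|q_surr| = -7.4143 kJ
ΔH = q_rxn / n = -58.64 kJ/mol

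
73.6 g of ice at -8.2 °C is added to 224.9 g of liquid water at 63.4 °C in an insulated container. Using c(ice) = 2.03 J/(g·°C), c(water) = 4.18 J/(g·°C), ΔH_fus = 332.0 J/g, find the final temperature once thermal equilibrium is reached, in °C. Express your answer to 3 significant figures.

Heat to bring ice to 0 °C and melt it: q₁ = 73.6×2.03×8.2 + 73.6×332.0 = 25660 J
Heat the water can supply cooling to 0 °C: 224.9×4.18×63.4 = 59601.2 J > q₁, so all ice melts.
Energy balance: 224.9×4.18×(63.4 − T) = 25660 + 73.6×4.18×(T − 0)
940.082(63.4 − T) = 25660 + 307.648 T
59601.2 − 25660 = 1247.730 T
T = 33941.2 / 1247.730 = 27.20 °C

T_f = 27.2 °C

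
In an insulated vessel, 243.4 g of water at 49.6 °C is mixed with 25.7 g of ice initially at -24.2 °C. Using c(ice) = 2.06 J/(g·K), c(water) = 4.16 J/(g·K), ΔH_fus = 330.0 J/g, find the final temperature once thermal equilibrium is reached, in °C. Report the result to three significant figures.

Heat to bring ice to 0 °C and melt it: q₁ = 25.7×2.06×24.2 + 25.7×330.0 = 9762.2 J
Heat the water can supply cooling to 0 °C: 243.4×4.16×49.6 = 50222.2 J > q₁, so all ice melts.
Energy balance: 243.4×4.16×(49.6 − T) = 9762.2 + 25.7×4.16×(T − 0)
1012.544(49.6 − T) = 9762.2 + 106.912 T
50222.2 − 9762.2 = 1119.456 T
T = 40460.0 / 1119.456 = 36.14 °C

T_f = 36.1 °C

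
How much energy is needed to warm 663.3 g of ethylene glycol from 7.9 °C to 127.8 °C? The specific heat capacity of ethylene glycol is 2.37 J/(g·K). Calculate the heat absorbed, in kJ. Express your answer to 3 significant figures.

q = 188 kJ

q = m c ΔT = 663.3 × 2.37 × (127.8 − 7.9)
q = 663.3 × 2.37 × 119.9 = 188490 J = 188 kJ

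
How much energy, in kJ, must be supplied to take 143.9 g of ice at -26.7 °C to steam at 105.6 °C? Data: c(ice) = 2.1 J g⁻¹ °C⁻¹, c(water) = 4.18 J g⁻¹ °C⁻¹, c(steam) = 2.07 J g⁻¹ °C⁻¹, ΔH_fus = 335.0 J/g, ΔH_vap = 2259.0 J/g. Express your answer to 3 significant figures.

q1 (heat ice -26.7→0.0 °C): 143.9 × 2.1 × 26.7 = 8068 J
q2 (melt at 0 °C): 143.9 × 335.0 = 48207 J
q3 (heat water 0.0→100.0 °C): 143.9 × 4.18 × 100.0 = 60150 J
q4 (vaporize at 100 °C): 143.9 × 2259.0 = 325070 J
q5 (heat steam 100.0→105.6 °C): 143.9 × 2.07 × 5.6 = 1668 J
Total: 8068 + 48207 + 60150 + 325070 + 1668 = 443163 J = 443 kJ

q = 443 kJ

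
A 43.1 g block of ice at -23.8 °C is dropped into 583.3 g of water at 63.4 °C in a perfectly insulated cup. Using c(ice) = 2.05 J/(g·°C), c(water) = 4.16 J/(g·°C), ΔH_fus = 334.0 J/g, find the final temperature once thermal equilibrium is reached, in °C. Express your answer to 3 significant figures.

Heat to bring ice to 0 °C and melt it: q₁ = 43.1×2.05×23.8 + 43.1×334.0 = 16498 J
Heat the water can supply cooling to 0 °C: 583.3×4.16×63.4 = 153842 J > q₁, so all ice melts.
Energy balance: 583.3×4.16×(63.4 − T) = 16498 + 43.1×4.16×(T − 0)
2426.528(63.4 − T) = 16498 + 179.296 T
153842 − 16498 = 2605.824 T
T = 137344 / 2605.824 = 52.71 °C

T_f = 52.7 °C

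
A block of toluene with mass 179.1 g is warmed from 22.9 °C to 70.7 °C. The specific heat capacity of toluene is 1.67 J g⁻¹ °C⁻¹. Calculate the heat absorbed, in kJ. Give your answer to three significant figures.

q = 14.3 kJ

q = m c ΔT = 179.1 × 1.67 × (70.7 − 22.9)
q = 179.1 × 1.67 × 47.8 = 14300 J = 14.3 kJ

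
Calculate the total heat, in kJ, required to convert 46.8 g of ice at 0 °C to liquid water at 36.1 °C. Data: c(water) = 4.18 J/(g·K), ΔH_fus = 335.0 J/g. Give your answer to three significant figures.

q = 22.7 kJ

q1 (melt at 0 °C): 46.8 × 335.0 = 15678 J
q2 (heat water 0.0→36.1 °C): 46.8 × 4.18 × 36.1 = 7062 J
Total: 15678 + 7062 = 22740 J = 22.7 kJ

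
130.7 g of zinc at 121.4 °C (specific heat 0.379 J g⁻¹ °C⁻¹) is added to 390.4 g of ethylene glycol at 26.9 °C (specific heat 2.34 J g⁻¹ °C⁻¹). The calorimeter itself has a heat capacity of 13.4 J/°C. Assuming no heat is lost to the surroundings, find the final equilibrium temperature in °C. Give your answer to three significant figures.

T_f = 31.7 °C

Heat lost by zinc = heat gained by ethylene glycol + calorimeter.
(130.7)(0.379)(121.4 − T) = [(390.4)(2.34) + 13.4](T − 26.9)
49.5353 (121.4 − T) = 926.936 (T − 26.9)
6013.6 − 49.5353 T = 926.936 T − 24935
30948.6 = 976.4713 T
T = 31.69 °C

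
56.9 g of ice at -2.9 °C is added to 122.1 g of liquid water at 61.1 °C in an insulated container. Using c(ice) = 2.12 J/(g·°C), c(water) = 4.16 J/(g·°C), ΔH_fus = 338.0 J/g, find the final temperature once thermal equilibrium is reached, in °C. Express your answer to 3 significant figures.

T_f = 15.4 °C

Heat to bring ice to 0 °C and melt it: q₁ = 56.9×2.12×2.9 + 56.9×338.0 = 19582 J
Heat the water can supply cooling to 0 °C: 122.1×4.16×61.1 = 31034.9 J > q₁, so all ice melts.
Energy balance: 122.1×4.16×(61.1 − T) = 19582 + 56.9×4.16×(T − 0)
507.936(61.1 − T) = 19582 + 236.704 T
31034.9 − 19582 = 744.640 T
T = 11452.9 / 744.640 = 15.38 °C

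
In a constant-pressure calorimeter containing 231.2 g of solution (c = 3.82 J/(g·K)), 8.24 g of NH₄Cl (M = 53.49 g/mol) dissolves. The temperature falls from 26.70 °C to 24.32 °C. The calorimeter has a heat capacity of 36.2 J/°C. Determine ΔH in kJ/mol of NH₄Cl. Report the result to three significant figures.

|ΔT| = |24.32 − 26.70| = 2.38 °C
|q_surr| = (231.2 × 3.82 + 36.2) × 2.38 = 919.384 × 2.38 = 2188 J
n(NH₄Cl) = 8.24 / 53.49 = 0.1540 mol
Temperature fell, so q_rxn = +|q_surr| = 2.188 kJ
ΔH = q_rxn / n = 14.21 kJ/mol

ΔH = 14.2 kJ/mol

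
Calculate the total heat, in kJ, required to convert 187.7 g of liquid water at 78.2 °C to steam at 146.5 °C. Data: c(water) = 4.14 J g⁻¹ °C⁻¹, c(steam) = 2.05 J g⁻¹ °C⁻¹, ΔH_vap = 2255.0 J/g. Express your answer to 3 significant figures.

q1 (heat water 78.2→100.0 °C): 187.7 × 4.14 × 21.8 = 16940 J
q2 (vaporize at 100 °C): 187.7 × 2255.0 = 423264 J
q3 (heat steam 100.0→146.5 °C): 187.7 × 2.05 × 46.5 = 17893 J
Total: 16940 + 423264 + 17893 = 458097 J = 458 kJ

q = 458 kJ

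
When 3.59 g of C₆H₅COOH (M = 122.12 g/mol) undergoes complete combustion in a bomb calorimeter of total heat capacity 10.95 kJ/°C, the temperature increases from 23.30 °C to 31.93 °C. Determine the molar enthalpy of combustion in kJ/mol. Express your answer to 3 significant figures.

ΔT = 31.93 − 23.30 = 8.63 °C
q_cal = C_cal × ΔT = 10.95 × 8.63 = 94.4985 kJ
n = 3.59 / 122.12 = 0.02940 mol
q_rxn = −q_cal = -94.4985 kJ
ΔH = -94.4985 / 0.02940 = -3214 kJ/mol

ΔH = -3210 kJ/mol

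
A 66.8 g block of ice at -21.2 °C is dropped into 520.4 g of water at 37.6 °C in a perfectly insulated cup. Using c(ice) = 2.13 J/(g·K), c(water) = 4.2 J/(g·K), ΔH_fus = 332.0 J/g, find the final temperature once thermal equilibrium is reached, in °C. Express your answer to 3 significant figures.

Heat to bring ice to 0 °C and melt it: q₁ = 66.8×2.13×21.2 + 66.8×332.0 = 25194 J
Heat the water can supply cooling to 0 °C: 520.4×4.2×37.6 = 82181.6 J > q₁, so all ice melts.
Energy balance: 520.4×4.2×(37.6 − T) = 25194 + 66.8×4.2×(T − 0)
2185.68(37.6 − T) = 25194 + 280.56 T
82181.6 − 25194 = 2466.24 T
T = 56987.6 / 2466.24 = 23.11 °C

T_f = 23.1 °C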